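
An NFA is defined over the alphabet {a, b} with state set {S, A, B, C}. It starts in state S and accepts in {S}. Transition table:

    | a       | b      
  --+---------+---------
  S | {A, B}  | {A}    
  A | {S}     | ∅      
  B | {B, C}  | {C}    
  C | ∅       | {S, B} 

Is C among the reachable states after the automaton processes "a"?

Start in {S}.
Read 'a': {S} → {A, B}.
State C is not in {A, B}.

No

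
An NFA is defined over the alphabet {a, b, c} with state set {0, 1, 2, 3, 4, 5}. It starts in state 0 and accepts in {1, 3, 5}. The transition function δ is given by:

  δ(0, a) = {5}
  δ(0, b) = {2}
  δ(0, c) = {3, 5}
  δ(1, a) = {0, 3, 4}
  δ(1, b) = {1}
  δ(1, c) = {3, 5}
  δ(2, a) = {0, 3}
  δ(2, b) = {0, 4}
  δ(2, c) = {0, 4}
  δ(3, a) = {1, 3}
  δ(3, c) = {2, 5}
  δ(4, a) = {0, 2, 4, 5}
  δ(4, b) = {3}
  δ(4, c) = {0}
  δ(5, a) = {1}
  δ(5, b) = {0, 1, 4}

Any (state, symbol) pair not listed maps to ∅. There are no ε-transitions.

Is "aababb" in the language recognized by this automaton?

Start in {0}.
Read 'a': 0→{5}; now {5}.
Read 'a': 5→{1}; now {1}.
Read 'b': 1→{1}; now {1}.
Read 'a': 1→{0, 3, 4}; now {0, 3, 4}.
Read 'b': 0→{2}, 3→∅, 4→{3}; now {2, 3}.
Read 'b': 2→{0, 4}, 3→∅; now {0, 4}.
The final set {0, 4} contains no accepting state.

No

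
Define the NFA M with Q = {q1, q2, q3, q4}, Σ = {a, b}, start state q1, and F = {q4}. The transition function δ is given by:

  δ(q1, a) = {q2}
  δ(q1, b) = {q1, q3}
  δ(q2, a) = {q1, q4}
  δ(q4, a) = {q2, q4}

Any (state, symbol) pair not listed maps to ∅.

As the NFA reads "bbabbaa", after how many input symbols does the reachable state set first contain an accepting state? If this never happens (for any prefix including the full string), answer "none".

none

Start in {q1}.
Read 'b': q1→{q1, q3}; now {q1, q3}.
Read 'b': q1→{q1, q3}, q3→∅; now {q1, q3}.
Read 'a': q1→{q2}, q3→∅; now {q2}.
Read 'b': q2→∅; now ∅.
The set is empty and remains empty for the remaining 3 symbols.
No reachable set along the way intersects F.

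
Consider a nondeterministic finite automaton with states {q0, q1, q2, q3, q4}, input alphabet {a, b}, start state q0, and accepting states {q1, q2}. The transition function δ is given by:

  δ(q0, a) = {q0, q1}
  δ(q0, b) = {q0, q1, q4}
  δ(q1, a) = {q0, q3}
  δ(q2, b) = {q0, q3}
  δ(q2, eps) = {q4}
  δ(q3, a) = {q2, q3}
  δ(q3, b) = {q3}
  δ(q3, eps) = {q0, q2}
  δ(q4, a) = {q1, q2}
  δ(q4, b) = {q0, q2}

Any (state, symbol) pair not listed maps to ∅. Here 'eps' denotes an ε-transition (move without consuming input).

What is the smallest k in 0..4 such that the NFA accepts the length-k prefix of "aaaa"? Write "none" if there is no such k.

1

Start in {q0}.
Read 'a': q0→{q0, q1}; now {q0, q1}.
None of the earlier sets intersect F, but {q0, q1} does.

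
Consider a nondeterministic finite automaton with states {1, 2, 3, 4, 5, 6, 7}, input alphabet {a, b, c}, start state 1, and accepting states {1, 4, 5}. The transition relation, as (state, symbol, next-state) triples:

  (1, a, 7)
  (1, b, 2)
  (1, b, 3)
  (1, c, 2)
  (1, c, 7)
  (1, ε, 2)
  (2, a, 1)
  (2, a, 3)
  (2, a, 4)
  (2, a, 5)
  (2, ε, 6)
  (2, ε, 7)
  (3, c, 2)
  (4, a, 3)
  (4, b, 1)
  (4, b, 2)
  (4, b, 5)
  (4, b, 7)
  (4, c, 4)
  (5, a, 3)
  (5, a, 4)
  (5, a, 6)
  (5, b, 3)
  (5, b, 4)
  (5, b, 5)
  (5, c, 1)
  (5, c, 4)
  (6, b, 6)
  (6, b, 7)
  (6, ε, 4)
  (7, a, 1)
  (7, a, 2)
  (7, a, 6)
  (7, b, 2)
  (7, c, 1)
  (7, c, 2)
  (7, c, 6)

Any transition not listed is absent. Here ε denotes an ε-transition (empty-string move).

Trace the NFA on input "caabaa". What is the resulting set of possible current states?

{1, 2, 3, 4, 5, 6, 7}

Start: ε-closure({1}) = {1, 2, 4, 6, 7}.
Read 'c': {1, 2, 4, 6, 7} → {1, 2, 4, 6, 7}.
Read 'a': {1, 2, 4, 6, 7} → {1, 2, 3, 4, 5, 6, 7}.
Read 'a': {1, 2, 3, 4, 5, 6, 7} → {1, 2, 3, 4, 5, 6, 7}.
Read 'b': {1, 2, 3, 4, 5, 6, 7} → {1, 2, 3, 4, 5, 6, 7}.
Read 'a': {1, 2, 3, 4, 5, 6, 7} → {1, 2, 3, 4, 5, 6, 7}.
Read 'a': {1, 2, 3, 4, 5, 6, 7} → {1, 2, 3, 4, 5, 6, 7}.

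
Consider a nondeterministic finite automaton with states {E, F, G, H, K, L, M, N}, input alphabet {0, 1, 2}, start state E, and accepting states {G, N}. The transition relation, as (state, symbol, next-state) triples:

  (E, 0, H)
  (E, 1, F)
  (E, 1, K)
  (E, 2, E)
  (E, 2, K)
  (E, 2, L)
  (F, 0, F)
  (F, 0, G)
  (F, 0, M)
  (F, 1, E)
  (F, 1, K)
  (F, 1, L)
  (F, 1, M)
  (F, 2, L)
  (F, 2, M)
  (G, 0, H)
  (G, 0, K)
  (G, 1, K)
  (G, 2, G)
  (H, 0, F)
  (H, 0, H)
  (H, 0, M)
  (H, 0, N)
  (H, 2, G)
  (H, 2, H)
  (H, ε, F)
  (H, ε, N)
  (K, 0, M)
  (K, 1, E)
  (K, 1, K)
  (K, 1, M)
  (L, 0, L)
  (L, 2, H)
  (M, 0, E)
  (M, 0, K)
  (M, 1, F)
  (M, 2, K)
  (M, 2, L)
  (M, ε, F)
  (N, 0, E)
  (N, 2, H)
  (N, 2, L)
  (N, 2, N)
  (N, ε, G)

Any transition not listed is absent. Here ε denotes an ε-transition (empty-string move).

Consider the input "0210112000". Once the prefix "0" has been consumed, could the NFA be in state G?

Yes

Start in {E}.
Read '0': {E} → {F, G, H, N}.
State G is in {F, G, H, N}.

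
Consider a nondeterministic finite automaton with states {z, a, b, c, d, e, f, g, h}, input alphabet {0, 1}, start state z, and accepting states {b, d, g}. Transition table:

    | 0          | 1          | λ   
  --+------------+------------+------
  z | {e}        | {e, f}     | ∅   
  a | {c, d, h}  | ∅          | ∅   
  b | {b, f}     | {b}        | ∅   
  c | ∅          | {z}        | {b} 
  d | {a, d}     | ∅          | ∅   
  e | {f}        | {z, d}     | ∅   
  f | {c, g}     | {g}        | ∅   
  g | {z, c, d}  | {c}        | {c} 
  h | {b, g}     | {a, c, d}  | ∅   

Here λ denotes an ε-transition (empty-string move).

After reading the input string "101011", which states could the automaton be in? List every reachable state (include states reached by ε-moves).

{z, b, c, d, e, f, g}

Start in {z}.
Read '1': {z} → {e, f}.
Read '0': {e, f} → {b, c, f, g}.
Read '1': {b, c, f, g} → {z, b, c, g}.
Read '0': {z, b, c, g} → {z, b, c, d, e, f}.
Read '1': {z, b, c, d, e, f} → {z, b, c, d, e, f, g}.
Read '1': {z, b, c, d, e, f, g} → {z, b, c, d, e, f, g}.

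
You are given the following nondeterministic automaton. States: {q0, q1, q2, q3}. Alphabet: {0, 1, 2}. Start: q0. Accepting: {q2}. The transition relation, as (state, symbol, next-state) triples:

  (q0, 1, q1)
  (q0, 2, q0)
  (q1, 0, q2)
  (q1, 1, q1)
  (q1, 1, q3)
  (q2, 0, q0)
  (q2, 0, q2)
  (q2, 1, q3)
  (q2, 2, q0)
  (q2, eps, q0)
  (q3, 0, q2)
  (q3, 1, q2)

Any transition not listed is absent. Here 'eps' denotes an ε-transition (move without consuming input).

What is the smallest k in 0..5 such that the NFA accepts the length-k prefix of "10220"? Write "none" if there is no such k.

2

Start in {q0}.
Read '1': {q0} → {q1}.
Read '0': {q1} → {q0, q2}.
None of the earlier sets intersect F, but {q0, q2} does.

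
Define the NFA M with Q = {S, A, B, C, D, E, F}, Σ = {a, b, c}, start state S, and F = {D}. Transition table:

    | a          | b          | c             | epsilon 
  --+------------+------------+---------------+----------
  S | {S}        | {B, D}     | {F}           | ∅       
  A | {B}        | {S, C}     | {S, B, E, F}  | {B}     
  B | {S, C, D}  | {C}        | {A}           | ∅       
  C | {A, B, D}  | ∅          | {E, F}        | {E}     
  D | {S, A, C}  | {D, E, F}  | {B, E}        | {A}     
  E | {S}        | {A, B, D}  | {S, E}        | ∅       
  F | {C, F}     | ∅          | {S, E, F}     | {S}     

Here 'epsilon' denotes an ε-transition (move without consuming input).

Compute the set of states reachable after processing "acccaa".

{S, A, B, C, D, E, F}

Start in {S}.
Read 'a': {S} → {S}.
Read 'c': {S} → {S, F}.
Read 'c': {S, F} → {S, E, F}.
Read 'c': {S, E, F} → {S, E, F}.
Read 'a': {S, E, F} → {S, C, E, F}.
Read 'a': {S, C, E, F} → {S, A, B, C, D, E, F}.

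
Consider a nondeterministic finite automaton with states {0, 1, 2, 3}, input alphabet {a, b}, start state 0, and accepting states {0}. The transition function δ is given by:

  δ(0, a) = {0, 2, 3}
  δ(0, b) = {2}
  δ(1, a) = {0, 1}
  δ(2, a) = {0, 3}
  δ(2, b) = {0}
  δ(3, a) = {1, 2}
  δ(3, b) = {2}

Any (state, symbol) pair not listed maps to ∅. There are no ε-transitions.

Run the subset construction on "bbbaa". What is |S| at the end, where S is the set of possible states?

Start in {0}.
Read 'b': 0→{2}; now {2}.
Read 'b': 2→{0}; now {0}.
Read 'b': 0→{2}; now {2}.
Read 'a': 2→{0, 3}; now {0, 3}.
Read 'a': 0→{0, 2, 3}, 3→{1, 2}; now {0, 1, 2, 3}.
That set has 4 states.

4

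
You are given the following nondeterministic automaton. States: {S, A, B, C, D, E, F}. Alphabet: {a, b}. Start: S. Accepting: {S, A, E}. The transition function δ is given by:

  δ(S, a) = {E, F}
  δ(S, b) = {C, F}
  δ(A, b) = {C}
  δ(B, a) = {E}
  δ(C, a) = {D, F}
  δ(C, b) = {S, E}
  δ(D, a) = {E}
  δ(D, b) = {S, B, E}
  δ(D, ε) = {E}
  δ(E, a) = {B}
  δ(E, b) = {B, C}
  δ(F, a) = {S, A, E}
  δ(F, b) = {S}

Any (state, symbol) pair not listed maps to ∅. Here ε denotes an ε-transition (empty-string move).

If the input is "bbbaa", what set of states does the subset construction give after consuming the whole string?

{S, A, B, E, F}

Start in {S}.
Read 'b': {S} → {C, F}.
Read 'b': {C, F} → {S, E}.
Read 'b': {S, E} → {B, C, F}.
Read 'a': {B, C, F} → {S, A, D, E, F}.
Read 'a': {S, A, D, E, F} → {S, A, B, E, F}.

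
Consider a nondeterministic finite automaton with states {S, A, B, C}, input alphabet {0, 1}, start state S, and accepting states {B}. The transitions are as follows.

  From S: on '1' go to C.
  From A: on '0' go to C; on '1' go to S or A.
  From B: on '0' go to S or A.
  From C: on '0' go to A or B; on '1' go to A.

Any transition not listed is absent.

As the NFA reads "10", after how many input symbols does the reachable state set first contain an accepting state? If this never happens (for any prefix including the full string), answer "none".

Start in {S}.
Read '1': {S} → {C}.
Read '0': {C} → {A, B}.
None of the earlier sets intersect F, but {A, B} does.

2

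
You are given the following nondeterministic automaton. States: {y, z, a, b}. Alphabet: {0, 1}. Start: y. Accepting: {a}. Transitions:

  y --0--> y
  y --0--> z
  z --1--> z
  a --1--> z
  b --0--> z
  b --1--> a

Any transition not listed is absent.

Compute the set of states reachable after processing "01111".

Start in {y}.
Read '0': y→{y, z}; now {y, z}.
Read '1': y→∅, z→{z}; now {z}.
Read '1': z→{z}; now {z}.
Read '1': z→{z}; now {z}.
Read '1': z→{z}; now {z}.

{z}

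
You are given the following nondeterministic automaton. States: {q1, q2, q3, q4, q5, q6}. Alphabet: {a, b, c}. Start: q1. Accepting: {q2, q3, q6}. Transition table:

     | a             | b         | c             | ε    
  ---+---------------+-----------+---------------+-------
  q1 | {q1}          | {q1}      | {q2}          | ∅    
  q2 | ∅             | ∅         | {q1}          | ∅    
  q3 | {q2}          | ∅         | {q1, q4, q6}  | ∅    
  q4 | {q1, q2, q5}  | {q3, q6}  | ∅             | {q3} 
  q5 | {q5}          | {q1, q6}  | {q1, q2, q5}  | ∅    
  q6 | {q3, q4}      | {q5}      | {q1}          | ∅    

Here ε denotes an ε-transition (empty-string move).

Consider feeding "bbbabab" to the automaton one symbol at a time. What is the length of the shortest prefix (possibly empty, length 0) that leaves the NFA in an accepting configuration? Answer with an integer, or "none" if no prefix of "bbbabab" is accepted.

Start in {q1}.
Read 'b': {q1} → {q1}.
Read 'b': {q1} → {q1}.
Read 'b': {q1} → {q1}.
Read 'a': {q1} → {q1}.
Read 'b': {q1} → {q1}.
Read 'a': {q1} → {q1}.
Read 'b': {q1} → {q1}.
No reachable set along the way intersects F.

none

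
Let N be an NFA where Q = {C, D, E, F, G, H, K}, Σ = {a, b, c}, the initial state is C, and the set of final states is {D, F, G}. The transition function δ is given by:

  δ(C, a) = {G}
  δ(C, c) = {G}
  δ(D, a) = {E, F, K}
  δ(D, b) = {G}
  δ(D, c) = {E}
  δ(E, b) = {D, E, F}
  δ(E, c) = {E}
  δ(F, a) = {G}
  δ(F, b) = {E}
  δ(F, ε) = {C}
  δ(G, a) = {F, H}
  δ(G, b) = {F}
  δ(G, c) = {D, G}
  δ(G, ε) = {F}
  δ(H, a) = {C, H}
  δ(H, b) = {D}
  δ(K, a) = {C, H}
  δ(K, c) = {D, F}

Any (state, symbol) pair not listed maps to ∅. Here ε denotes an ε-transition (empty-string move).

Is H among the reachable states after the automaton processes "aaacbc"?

No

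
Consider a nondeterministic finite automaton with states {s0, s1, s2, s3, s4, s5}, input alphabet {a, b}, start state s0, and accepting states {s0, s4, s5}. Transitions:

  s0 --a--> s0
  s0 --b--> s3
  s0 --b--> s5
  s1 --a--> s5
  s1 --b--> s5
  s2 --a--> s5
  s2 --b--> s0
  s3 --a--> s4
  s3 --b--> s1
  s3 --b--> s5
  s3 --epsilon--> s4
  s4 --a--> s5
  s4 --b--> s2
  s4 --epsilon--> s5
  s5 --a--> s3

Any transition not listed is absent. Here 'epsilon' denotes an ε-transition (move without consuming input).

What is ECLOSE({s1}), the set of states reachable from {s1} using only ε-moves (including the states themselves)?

Begin with {s1}.
No ε-moves leave this set, so the closure equals the set itself.

{s1}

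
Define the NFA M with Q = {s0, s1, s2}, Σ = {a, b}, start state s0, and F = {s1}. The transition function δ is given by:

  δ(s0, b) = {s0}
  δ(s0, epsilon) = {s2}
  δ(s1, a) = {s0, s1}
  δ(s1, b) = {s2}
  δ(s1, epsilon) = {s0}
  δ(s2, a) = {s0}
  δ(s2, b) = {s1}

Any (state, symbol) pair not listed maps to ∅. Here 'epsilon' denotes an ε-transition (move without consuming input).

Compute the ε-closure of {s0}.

{s0, s2}

Begin with {s0}.
ε-move s0 → s2; add s2.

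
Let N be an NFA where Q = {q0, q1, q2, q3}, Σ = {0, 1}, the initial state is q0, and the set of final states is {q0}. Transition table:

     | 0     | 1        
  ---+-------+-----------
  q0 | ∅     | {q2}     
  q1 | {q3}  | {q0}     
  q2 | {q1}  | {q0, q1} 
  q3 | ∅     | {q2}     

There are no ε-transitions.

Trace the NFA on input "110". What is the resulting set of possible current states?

Start in {q0}.
Read '1': {q0} → {q2}.
Read '1': {q2} → {q0, q1}.
Read '0': {q0, q1} → {q3}.

{q3}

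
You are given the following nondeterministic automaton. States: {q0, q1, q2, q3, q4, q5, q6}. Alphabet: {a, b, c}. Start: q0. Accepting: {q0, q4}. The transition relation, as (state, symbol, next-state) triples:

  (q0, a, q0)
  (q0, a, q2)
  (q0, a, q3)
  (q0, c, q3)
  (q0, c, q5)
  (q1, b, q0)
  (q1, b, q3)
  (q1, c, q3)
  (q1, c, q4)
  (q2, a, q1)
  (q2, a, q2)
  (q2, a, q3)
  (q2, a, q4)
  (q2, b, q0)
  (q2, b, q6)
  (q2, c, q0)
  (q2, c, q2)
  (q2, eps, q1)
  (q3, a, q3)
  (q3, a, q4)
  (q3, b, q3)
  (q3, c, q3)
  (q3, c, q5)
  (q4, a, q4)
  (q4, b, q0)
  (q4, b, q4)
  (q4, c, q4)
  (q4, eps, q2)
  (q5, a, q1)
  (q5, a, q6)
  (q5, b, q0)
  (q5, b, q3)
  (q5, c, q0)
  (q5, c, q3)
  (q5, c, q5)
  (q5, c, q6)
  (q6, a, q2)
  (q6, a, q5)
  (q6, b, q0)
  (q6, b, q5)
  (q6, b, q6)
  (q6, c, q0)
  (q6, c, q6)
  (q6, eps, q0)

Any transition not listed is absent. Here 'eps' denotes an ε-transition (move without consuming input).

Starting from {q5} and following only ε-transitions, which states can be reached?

Begin with {q5}.
No ε-moves leave this set, so the closure equals the set itself.

{q5}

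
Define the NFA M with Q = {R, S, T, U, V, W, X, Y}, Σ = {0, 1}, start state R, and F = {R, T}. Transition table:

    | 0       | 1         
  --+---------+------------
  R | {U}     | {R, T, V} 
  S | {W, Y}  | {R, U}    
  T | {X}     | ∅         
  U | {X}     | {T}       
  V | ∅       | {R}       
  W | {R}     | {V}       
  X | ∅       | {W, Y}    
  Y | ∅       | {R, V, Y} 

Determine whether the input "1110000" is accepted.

Start in {R}.
Read '1': {R} → {R, T, V}.
Read '1': {R, T, V} → {R, T, V}.
Read '1': {R, T, V} → {R, T, V}.
Read '0': {R, T, V} → {U, X}.
Read '0': {U, X} → {X}.
Read '0': {X} → ∅.
The set is empty and remains empty for the remaining 1 symbol.
The final set ∅ contains no accepting state.

No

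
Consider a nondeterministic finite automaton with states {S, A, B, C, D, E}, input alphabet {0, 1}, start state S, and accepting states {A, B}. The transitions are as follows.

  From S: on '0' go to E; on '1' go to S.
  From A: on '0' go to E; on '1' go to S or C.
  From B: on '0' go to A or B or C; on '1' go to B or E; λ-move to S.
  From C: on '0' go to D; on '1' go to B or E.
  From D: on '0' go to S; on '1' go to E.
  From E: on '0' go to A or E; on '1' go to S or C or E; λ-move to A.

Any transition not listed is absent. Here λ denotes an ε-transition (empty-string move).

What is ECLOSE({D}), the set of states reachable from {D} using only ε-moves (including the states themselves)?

Begin with {D}.
No ε-moves leave this set, so the closure equals the set itself.

{D}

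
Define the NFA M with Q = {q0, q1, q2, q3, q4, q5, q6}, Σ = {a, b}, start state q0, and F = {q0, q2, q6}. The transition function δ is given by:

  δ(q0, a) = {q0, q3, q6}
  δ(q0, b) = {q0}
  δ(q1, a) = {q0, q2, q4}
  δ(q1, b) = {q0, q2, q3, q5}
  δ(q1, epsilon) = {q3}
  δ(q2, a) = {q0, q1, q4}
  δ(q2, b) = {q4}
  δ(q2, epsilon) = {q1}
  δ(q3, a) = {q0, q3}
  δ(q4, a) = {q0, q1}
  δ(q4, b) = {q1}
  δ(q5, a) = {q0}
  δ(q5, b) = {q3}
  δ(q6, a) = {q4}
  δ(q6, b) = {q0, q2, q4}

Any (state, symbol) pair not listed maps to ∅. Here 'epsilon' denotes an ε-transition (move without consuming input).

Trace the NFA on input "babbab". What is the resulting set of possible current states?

Start in {q0}.
Read 'b': q0→{q0}; now {q0}.
Read 'a': q0→{q0, q3, q6}; now {q0, q3, q6}.
Read 'b': q0→{q0}, q3→∅, q6→{q0, q2, q4}; union {q0, q2, q4}; ε-closure = {q0, q1, q2, q3, q4}.
Read 'b': q0→{q0}, q1→{q0, q2, q3, q5}, q2→{q4}, q3→∅, q4→{q1}; now {q0, q1, q2, q3, q4, q5}.
Read 'a': q0→{q0, q3, q6}, q1→{q0, q2, q4}, q2→{q0, q1, q4}, q3→{q0, q3}, q4→{q0, q1}, q5→{q0}; now {q0, q1, q2, q3, q4, q6}.
Read 'b': q0→{q0}, q1→{q0, q2, q3, q5}, q2→{q4}, q3→∅, q4→{q1}, q6→{q0, q2, q4}; now {q0, q1, q2, q3, q4, q5}.

{q0, q1, q2, q3, q4, q5}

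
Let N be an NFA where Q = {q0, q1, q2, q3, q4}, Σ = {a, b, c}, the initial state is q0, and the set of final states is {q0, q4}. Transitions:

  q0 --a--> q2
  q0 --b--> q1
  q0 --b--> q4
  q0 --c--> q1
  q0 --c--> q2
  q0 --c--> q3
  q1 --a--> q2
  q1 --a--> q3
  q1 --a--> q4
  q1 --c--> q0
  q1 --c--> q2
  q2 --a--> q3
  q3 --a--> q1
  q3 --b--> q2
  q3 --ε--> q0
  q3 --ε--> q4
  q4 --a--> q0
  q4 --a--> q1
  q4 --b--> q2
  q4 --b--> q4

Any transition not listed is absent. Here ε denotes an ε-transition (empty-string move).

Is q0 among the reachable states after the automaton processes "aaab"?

No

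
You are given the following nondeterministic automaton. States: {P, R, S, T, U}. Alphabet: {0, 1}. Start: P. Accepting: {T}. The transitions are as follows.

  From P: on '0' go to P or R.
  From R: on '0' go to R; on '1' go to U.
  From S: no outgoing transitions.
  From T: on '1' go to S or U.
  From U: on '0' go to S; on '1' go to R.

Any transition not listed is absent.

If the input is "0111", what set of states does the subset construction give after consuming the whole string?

{U}

Start in {P}.
Read '0': {P} → {P, R}.
Read '1': {P, R} → {U}.
Read '1': {U} → {R}.
Read '1': {R} → {U}.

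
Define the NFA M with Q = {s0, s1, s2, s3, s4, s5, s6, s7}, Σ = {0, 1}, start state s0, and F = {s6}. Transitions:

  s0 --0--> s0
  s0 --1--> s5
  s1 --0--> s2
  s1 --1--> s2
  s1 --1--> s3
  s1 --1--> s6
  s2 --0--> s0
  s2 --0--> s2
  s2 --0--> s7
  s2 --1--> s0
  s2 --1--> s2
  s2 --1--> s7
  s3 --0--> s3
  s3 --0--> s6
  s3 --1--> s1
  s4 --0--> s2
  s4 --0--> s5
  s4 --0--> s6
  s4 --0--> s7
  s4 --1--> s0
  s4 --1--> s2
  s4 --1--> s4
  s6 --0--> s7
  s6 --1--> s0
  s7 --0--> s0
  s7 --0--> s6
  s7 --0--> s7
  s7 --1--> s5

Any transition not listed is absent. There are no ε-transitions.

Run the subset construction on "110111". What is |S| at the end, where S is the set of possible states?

0

Start in {s0}.
Read '1': {s0} → {s5}.
Read '1': {s5} → ∅.
The set is empty and remains empty for the remaining 4 symbols.
That set has 0 states.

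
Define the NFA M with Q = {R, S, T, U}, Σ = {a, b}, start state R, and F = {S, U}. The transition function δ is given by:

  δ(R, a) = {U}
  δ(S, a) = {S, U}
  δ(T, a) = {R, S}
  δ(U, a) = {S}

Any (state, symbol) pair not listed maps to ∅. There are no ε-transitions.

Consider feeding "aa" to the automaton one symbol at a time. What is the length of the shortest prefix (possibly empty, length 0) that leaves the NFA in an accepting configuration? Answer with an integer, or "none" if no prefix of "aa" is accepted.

1

Start in {R}.
Read 'a': {R} → {U}.
None of the earlier sets intersect F, but {U} does.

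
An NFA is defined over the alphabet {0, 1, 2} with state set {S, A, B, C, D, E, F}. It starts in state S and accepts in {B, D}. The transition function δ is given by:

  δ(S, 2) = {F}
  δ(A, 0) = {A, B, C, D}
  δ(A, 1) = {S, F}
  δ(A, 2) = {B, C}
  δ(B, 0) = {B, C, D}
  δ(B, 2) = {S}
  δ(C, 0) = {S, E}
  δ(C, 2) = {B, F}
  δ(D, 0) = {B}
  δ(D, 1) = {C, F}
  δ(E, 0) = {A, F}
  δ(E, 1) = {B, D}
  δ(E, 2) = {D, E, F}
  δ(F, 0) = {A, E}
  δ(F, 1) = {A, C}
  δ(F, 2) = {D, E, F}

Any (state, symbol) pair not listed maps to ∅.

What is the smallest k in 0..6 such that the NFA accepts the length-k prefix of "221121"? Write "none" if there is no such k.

2

Start in {S}.
Read '2': {S} → {F}.
Read '2': {F} → {D, E, F}.
None of the earlier sets intersect F, but {D, E, F} does.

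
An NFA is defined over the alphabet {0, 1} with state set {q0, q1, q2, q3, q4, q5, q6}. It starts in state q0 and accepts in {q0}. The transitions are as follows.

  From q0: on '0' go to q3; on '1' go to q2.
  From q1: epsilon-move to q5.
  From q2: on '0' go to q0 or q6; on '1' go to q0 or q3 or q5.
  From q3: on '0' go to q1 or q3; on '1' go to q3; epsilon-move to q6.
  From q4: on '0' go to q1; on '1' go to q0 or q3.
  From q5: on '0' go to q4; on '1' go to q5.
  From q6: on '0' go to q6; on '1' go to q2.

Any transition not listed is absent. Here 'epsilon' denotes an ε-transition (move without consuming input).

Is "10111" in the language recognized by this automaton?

No

Start in {q0}.
Read '1': {q0} → {q2}.
Read '0': {q2} → {q0, q6}.
Read '1': {q0, q6} → {q2}.
Read '1': {q2} → {q0, q3, q5, q6}.
Read '1': {q0, q3, q5, q6} → {q2, q3, q5, q6}.
The final set {q2, q3, q5, q6} contains no accepting state.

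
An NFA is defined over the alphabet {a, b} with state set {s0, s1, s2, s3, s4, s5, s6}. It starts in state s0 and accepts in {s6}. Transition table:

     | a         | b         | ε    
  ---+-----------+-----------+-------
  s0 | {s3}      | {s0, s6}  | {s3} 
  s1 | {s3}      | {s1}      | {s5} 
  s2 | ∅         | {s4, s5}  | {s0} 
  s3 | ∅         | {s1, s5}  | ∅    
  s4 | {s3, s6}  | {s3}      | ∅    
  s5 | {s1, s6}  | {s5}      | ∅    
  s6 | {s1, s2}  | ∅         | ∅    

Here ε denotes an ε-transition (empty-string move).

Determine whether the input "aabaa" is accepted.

No

Start: ε-closure({s0}) = {s0, s3}.
Read 'a': {s0, s3} → {s3}.
Read 'a': {s3} → ∅.
The set is empty and remains empty for the remaining 3 symbols.
The final set ∅ contains no accepting state.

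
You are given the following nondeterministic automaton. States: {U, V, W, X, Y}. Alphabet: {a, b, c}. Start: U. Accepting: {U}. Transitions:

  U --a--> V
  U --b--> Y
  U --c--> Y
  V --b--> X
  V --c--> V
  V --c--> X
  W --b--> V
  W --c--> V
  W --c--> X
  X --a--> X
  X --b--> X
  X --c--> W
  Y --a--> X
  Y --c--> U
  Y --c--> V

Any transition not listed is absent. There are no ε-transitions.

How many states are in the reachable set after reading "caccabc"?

1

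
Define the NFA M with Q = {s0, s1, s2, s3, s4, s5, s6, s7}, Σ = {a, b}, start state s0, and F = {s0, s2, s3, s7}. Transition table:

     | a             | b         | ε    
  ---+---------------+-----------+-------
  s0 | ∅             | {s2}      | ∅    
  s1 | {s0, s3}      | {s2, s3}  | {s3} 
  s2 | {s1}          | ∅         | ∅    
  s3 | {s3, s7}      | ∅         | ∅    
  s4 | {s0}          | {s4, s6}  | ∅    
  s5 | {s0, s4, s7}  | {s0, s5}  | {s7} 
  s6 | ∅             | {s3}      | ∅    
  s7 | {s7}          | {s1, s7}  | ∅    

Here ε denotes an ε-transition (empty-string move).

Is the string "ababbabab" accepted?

Start in {s0}.
Read 'a': {s0} → ∅.
The set is empty and remains empty for the remaining 8 symbols.
The final set ∅ contains no accepting state.

No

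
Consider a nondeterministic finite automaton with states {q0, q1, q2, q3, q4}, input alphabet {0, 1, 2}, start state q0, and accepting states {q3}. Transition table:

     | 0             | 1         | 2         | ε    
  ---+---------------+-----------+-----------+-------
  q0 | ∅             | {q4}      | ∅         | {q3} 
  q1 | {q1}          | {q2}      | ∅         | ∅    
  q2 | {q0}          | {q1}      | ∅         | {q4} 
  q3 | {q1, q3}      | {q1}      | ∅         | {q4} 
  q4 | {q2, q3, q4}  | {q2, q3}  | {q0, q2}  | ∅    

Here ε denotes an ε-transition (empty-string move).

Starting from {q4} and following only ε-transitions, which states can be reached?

{q4}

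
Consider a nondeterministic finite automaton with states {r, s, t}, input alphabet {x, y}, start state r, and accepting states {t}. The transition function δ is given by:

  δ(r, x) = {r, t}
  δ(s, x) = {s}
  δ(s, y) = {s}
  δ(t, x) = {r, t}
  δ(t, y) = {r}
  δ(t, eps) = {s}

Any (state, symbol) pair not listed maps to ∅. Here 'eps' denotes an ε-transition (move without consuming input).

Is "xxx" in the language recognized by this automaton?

Yes

Start in {r}.
Read 'x': {r} → {r, s, t}.
Read 'x': {r, s, t} → {r, s, t}.
Read 'x': {r, s, t} → {r, s, t}.
The final set {r, s, t} contains the accepting state t.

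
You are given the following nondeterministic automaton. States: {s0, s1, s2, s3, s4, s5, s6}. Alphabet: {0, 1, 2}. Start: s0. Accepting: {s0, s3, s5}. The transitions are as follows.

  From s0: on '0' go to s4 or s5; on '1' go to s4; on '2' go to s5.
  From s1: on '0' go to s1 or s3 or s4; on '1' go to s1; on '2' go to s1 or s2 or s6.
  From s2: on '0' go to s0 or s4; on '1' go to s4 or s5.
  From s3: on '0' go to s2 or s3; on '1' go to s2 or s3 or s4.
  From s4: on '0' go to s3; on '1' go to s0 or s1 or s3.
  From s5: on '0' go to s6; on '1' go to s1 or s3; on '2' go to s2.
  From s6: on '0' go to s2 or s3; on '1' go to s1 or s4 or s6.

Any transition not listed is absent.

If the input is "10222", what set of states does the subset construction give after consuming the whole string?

∅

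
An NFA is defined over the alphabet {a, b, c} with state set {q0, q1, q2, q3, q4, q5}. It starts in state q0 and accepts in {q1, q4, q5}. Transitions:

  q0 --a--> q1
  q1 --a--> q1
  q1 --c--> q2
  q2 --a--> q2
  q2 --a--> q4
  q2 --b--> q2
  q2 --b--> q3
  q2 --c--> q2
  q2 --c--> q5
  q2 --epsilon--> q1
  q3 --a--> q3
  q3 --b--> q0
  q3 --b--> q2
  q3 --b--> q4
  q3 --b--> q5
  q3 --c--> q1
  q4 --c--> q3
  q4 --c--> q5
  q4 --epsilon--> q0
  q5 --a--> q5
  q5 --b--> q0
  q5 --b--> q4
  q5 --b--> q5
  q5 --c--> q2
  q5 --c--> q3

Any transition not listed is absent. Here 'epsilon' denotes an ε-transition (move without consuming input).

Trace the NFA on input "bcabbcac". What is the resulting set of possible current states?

∅

Start in {q0}.
Read 'b': {q0} → ∅.
The set is empty and remains empty for the remaining 7 symbols.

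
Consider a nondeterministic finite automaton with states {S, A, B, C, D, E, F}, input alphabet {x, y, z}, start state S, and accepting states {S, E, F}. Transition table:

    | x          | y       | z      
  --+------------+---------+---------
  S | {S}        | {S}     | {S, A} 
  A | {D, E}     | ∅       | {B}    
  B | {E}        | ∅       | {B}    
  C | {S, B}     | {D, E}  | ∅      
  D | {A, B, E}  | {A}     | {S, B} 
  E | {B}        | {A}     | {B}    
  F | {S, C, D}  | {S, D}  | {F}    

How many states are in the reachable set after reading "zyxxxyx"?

Start in {S}.
Read 'z': {S} → {S, A}.
Read 'y': {S, A} → {S}.
Read 'x': {S} → {S}.
Read 'x': {S} → {S}.
Read 'x': {S} → {S}.
Read 'y': {S} → {S}.
Read 'x': {S} → {S}.
That set has 1 state.

1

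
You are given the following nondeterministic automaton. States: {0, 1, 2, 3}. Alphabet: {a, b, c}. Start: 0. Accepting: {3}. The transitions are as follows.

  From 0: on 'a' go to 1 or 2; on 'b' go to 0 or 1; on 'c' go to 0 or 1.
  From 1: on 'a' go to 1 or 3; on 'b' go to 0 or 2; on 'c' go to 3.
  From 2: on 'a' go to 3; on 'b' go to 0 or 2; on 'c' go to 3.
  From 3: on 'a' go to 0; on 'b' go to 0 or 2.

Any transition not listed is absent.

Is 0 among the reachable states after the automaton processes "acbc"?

Start in {0}.
Read 'a': {0} → {1, 2}.
Read 'c': {1, 2} → {3}.
Read 'b': {3} → {0, 2}.
Read 'c': {0, 2} → {0, 1, 3}.
State 0 is in {0, 1, 3}.

Yes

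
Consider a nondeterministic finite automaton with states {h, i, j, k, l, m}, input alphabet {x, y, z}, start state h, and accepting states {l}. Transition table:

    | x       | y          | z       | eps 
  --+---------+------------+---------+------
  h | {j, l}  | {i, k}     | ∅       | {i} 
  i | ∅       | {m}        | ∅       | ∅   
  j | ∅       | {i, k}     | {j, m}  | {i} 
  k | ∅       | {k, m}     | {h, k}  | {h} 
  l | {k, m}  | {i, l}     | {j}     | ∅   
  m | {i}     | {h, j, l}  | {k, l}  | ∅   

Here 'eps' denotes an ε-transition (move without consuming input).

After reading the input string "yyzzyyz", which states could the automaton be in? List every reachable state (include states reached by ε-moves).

{h, i, j, k, l, m}

Start: ε-closure({h}) = {h, i}.
Read 'y': h→{i, k}, i→{m}; union {i, k, m}; ε-closure = {h, i, k, m}.
Read 'y': h→{i, k}, i→{m}, k→{k, m}, m→{h, j, l}; now {h, i, j, k, l, m}.
Read 'z': h→∅, i→∅, j→{j, m}, k→{h, k}, l→{j}, m→{k, l}; union {h, j, k, l, m}; ε-closure = {h, i, j, k, l, m}.
Read 'z': h→∅, i→∅, j→{j, m}, k→{h, k}, l→{j}, m→{k, l}; union {h, j, k, l, m}; ε-closure = {h, i, j, k, l, m}.
Read 'y': h→{i, k}, i→{m}, j→{i, k}, k→{k, m}, l→{i, l}, m→{h, j, l}; now {h, i, j, k, l, m}.
Read 'y': h→{i, k}, i→{m}, j→{i, k}, k→{k, m}, l→{i, l}, m→{h, j, l}; now {h, i, j, k, l, m}.
Read 'z': h→∅, i→∅, j→{j, m}, k→{h, k}, l→{j}, m→{k, l}; union {h, j, k, l, m}; ε-closure = {h, i, j, k, l, m}.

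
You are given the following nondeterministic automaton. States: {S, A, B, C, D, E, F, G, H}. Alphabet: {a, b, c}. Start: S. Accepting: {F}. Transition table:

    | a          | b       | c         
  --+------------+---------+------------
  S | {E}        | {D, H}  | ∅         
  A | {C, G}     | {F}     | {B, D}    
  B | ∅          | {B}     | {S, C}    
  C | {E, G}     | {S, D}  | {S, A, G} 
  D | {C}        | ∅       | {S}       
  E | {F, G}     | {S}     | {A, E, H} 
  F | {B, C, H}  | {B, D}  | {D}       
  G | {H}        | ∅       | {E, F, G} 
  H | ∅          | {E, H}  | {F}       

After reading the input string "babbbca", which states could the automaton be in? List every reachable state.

Start in {S}.
Read 'b': {S} → {D, H}.
Read 'a': {D, H} → {C}.
Read 'b': {C} → {S, D}.
Read 'b': {S, D} → {D, H}.
Read 'b': {D, H} → {E, H}.
Read 'c': {E, H} → {A, E, F, H}.
Read 'a': {A, E, F, H} → {B, C, F, G, H}.

{B, C, F, G, H}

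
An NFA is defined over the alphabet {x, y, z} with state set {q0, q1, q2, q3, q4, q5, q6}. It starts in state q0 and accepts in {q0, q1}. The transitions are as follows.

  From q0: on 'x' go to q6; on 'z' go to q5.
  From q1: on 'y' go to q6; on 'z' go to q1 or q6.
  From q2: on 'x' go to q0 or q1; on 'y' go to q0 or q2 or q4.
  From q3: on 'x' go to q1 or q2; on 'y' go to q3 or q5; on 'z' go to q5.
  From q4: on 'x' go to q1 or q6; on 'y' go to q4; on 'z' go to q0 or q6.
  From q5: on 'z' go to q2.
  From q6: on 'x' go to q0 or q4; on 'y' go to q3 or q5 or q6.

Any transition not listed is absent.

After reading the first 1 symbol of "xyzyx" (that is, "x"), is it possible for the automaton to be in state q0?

Start in {q0}.
Read 'x': q0→{q6}; now {q6}.
State q0 is not in {q6}.

No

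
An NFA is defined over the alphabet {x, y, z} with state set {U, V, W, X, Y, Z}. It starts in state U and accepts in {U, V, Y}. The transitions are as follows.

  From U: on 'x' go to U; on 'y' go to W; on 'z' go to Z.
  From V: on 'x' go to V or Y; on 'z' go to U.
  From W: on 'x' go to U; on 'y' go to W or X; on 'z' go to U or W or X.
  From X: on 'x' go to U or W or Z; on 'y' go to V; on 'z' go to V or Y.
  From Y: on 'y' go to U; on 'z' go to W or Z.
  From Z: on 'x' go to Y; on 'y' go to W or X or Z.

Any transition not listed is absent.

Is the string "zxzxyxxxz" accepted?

Start in {U}.
Read 'z': {U} → {Z}.
Read 'x': {Z} → {Y}.
Read 'z': {Y} → {W, Z}.
Read 'x': {W, Z} → {U, Y}.
Read 'y': {U, Y} → {U, W}.
Read 'x': {U, W} → {U}.
Read 'x': {U} → {U}.
Read 'x': {U} → {U}.
Read 'z': {U} → {Z}.
The final set {Z} contains no accepting state.

No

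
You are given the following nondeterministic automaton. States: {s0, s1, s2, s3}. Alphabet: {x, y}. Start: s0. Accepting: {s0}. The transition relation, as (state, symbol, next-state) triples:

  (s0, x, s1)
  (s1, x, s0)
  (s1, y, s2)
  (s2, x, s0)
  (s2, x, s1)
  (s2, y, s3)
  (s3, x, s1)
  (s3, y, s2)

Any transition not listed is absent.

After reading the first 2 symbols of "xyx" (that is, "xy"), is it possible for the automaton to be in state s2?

Start in {s0}.
Read 'x': s0→{s1}; now {s1}.
Read 'y': s1→{s2}; now {s2}.
State s2 is in {s2}.

Yes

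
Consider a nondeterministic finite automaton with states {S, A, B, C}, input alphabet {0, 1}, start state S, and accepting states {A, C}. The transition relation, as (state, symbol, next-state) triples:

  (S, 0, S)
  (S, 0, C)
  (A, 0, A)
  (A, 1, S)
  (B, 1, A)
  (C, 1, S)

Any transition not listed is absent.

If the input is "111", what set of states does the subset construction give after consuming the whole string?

∅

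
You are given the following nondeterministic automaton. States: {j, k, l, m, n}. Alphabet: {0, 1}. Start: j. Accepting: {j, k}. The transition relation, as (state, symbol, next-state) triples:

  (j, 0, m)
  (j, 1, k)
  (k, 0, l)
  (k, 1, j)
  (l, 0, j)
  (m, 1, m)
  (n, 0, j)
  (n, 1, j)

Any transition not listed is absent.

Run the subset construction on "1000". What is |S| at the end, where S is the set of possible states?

Start in {j}.
Read '1': {j} → {k}.
Read '0': {k} → {l}.
Read '0': {l} → {j}.
Read '0': {j} → {m}.
That set has 1 state.

1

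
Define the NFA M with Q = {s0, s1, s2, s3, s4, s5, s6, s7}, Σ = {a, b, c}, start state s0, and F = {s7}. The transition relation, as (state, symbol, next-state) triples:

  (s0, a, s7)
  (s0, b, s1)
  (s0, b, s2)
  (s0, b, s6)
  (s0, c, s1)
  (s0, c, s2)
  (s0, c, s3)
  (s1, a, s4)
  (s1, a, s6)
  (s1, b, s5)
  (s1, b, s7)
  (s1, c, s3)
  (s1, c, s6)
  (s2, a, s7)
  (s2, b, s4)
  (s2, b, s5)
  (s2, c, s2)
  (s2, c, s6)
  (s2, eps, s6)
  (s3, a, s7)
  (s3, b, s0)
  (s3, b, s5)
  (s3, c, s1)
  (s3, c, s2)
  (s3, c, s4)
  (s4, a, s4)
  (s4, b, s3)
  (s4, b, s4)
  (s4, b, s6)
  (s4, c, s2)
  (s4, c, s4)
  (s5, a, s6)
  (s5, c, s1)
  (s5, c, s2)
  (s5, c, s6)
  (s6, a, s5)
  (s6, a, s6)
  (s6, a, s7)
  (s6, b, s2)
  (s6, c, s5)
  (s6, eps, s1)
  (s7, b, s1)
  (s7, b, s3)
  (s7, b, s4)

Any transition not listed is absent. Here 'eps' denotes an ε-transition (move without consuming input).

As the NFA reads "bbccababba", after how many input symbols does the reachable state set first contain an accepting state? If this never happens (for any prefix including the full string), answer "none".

2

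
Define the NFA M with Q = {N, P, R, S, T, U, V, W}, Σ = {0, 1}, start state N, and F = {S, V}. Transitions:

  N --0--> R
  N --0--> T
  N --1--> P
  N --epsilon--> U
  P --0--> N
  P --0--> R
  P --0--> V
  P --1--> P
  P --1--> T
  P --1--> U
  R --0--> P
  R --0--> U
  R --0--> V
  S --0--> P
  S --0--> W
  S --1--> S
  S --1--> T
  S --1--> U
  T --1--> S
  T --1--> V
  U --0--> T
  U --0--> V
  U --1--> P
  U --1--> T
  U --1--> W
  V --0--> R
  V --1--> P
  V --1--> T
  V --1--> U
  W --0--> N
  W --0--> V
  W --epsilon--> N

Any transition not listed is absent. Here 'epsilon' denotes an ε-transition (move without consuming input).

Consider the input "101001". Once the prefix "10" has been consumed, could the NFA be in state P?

No

Start: ε-closure({N}) = {N, U}.
Read '1': N→{P}, U→{P, T, W}; union {P, T, W}; ε-closure = {N, P, T, U, W}.
Read '0': N→{R, T}, P→{N, R, V}, T→∅, U→{T, V}, W→{N, V}; union {N, R, T, V}; ε-closure = {N, R, T, U, V}.
State P is not in {N, R, T, U, V}.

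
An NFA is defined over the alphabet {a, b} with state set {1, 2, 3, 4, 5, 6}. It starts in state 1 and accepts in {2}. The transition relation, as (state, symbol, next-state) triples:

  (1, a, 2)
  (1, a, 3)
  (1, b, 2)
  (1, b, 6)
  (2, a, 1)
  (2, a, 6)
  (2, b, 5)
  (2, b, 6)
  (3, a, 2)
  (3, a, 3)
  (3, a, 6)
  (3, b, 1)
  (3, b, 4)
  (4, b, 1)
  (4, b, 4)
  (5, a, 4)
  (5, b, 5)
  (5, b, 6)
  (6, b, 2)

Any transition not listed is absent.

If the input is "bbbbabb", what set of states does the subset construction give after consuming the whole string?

{1, 2, 4, 5, 6}

Start in {1}.
Read 'b': {1} → {2, 6}.
Read 'b': {2, 6} → {2, 5, 6}.
Read 'b': {2, 5, 6} → {2, 5, 6}.
Read 'b': {2, 5, 6} → {2, 5, 6}.
Read 'a': {2, 5, 6} → {1, 4, 6}.
Read 'b': {1, 4, 6} → {1, 2, 4, 6}.
Read 'b': {1, 2, 4, 6} → {1, 2, 4, 5, 6}.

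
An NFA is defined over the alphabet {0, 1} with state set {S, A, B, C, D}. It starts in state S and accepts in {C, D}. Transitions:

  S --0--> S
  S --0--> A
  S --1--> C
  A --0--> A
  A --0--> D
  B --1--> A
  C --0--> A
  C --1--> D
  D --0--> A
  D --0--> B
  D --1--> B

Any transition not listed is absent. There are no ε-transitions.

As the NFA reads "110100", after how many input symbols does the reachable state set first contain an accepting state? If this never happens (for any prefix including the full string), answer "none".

1

Start in {S}.
Read '1': S→{C}; now {C}.
None of the earlier sets intersect F, but {C} does.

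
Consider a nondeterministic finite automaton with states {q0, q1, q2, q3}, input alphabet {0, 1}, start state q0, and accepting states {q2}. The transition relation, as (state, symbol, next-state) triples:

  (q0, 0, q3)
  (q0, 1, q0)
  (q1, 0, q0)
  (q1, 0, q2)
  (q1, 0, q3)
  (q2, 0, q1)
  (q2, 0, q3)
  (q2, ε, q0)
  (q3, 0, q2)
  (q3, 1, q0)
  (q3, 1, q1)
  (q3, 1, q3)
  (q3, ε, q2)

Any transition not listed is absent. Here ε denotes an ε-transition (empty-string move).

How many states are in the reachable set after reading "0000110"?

4

Start in {q0}.
Read '0': {q0} → {q0, q2, q3}.
Read '0': {q0, q2, q3} → {q0, q1, q2, q3}.
Read '0': {q0, q1, q2, q3} → {q0, q1, q2, q3}.
Read '0': {q0, q1, q2, q3} → {q0, q1, q2, q3}.
Read '1': {q0, q1, q2, q3} → {q0, q1, q2, q3}.
Read '1': {q0, q1, q2, q3} → {q0, q1, q2, q3}.
Read '0': {q0, q1, q2, q3} → {q0, q1, q2, q3}.
That set has 4 states.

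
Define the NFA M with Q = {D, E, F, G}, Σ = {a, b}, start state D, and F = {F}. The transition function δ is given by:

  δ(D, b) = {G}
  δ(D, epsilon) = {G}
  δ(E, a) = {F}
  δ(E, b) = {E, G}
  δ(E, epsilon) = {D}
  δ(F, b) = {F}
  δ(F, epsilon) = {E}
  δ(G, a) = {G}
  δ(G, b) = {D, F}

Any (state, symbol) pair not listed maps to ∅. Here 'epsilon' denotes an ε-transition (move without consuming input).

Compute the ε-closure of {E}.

Begin with {E}.
ε-move E → D; add D.
ε-move D → G; add G.

{D, E, G}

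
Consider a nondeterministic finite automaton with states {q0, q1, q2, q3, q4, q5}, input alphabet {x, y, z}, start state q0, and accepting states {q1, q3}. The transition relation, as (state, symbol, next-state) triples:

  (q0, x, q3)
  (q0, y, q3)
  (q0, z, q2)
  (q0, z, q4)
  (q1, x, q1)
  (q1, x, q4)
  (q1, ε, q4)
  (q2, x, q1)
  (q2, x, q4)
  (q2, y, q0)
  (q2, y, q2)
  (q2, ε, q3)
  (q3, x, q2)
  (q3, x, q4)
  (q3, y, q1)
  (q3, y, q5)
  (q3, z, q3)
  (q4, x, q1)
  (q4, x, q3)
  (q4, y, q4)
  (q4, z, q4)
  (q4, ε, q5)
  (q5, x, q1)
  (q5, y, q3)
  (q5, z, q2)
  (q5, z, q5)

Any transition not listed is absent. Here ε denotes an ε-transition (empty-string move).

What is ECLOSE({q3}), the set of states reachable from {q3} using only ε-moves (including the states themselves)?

{q3}

Begin with {q3}.
No ε-moves leave this set, so the closure equals the set itself.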